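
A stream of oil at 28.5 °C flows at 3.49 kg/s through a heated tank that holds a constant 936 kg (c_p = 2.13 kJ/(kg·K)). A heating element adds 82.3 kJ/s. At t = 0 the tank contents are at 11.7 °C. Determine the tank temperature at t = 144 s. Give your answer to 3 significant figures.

23.3 °C

M c_p dT/dt = ṁ c_p (T_in − T) + Q̇.
Rearrange: dT/dt = (T_ss − T)/τ with τ = M/ṁ = 268.19 s and T_ss = T_in + Q̇/(ṁ c_p) = 39.571 °C.
Integrating: T(t) = T_ss + (T₀ − T_ss) e^(−t/τ).
T(144) = 39.571 + (-27.871)·e^(−144/268.19) = 39.571 + (-27.871)·0.58454 = 23.279 °C.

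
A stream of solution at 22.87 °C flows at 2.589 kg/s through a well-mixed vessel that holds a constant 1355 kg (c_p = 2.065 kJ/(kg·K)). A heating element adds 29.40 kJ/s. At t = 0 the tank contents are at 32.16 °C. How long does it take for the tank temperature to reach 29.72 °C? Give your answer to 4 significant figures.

M c_p dT/dt = ṁ c_p (T_in − T) + Q̇.
τ = M/ṁ = 523.368 s; T_ss = T_in + Q̇/(ṁ c_p) = 28.3691 °C.
T(t) = T_ss + (T₀ − T_ss) e^(−t/τ). Set T = 29.72:
e^(−t/τ) = (29.72 − 28.3691)/(32.16 − 28.3691) = 0.356346
t = −523.368 · ln(0.356346) = 540.040 s.

540.0 s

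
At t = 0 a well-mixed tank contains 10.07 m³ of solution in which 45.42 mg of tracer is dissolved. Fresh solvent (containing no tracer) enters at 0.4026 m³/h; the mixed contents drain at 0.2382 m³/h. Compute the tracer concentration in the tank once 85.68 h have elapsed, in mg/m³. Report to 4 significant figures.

Let m(t) be the amount of tracer. Volume: V(t) = V₀ + (Q_in − Q_out) t = 10.07 + 0.164400 t; V(85.68) = 24.1558 m³.
Solute balance: dm/dt = 0 − Q_out C = −Q_out m/V(t).
Separate: dm/m = −Q_out dt/V(t) ⇒ ln(m/m₀) = −(Q_out/(Q_in−Q_out)) ln(V/V₀).
m = m₀ (V₀/V)^(Q_out/(Q_in−Q_out)) = 45.42 × (10.07/24.1558)^(1.44891) = 12.7842 mg.
C = m/V = 12.7842/24.1558 = 0.529241 mg/m³.

0.5292 mg/m³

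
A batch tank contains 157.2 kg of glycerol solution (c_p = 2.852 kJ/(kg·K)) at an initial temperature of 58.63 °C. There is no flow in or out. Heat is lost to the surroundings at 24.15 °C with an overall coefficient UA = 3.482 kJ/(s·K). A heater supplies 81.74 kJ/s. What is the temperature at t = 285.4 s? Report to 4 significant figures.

First-law balance (no shaft work): M c_p dT/dt = −UA(T − T_amb) + Q̇.
dT/dt = (T_ss − T)/τ with T_ss = T_amb + Q̇/UA = 24.15 + 81.74/3.482 = 47.6250 °C, τ = M c_p/UA = 157.2·2.852/3.482 = 128.758 s.
Solution: T(t) = T_ss + (T₀ − T_ss) e^(−t/τ).
T(285.4) = 47.6250 + (11.0050)·0.108983 = 48.8244 °C.

48.82 °C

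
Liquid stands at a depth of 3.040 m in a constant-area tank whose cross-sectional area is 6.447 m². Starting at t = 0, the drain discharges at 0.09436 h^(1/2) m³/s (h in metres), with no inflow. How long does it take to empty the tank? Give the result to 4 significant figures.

238.3 s

A dh/dt = −Q_out = −0.09436 √h.
Separate and integrate: 2(√h − √h₀) = −(0.09436/A) t.
Set h = 0: 2√h₀ = (0.09436/A) t_empty ⇒ t_empty = 2A√h₀/0.09436.
t_empty = 2·6.447·√3.040/0.09436 = 12.8940·1.74356/0.09436 = 238.252 s.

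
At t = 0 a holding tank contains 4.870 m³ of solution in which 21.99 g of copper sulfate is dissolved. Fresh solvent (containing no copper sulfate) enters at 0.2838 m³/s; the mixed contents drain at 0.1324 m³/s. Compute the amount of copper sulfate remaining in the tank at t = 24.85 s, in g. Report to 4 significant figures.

Total volume: dV/dt = Q_in − Q_out = 0.151400 m³/s, so V(t) = 4.870 + 0.151400 t and V(24.85) = 8.63229 m³.
No copper sulfate enters, so dm/dt = −Q_out · (m/V).
dm/m = −Q_out dt/(V₀ + 0.151400 t); integrating gives ln(m/m₀) = −(Q_out/(Q_in−Q_out)) ln(V/V₀).
m = m₀ (V₀/V)^(Q_out/(Q_in−Q_out)) = 21.99 × (4.870/8.63229)^(0.874505) = 13.3299 g.

13.33 g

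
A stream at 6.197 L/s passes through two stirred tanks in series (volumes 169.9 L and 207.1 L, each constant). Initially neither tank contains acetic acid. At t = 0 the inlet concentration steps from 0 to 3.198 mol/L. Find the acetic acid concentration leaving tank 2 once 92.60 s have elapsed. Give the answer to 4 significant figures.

2.582 mol/L

Each tank obeys Vᵢ dCᵢ/dt = Q(Cᵢ₋₁ − Cᵢ), so τᵢ = Vᵢ/Q.
τ₁ = 169.9/6.197 = 27.4165 s; τ₂ = 207.1/6.197 = 33.4194 s.
Solving the cascade with C₁(0)=C₂(0)=0 gives C₂(t) = C_in[1 − (τ₁ e^(−t/τ₁) − τ₂ e^(−t/τ₂))/(τ₁ − τ₂)].
At t = 92.60: e^(−t/τ₁) = 0.0341317, e^(−t/τ₂) = 0.0626090.
C₂ = 3.198·[1 − (27.4165·0.0341317 − 33.4194·0.0626090)/(-6.00290)] = 3.198·0.807329 = 2.58184 mol/L.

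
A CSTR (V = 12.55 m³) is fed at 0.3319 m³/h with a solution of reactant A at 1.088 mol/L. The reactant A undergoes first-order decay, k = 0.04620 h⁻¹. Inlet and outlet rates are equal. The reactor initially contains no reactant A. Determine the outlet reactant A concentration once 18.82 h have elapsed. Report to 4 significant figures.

Species balance: V dC/dt = Q C_in − Q C − k V C.
dC/dt = (Q/V) C_in − (Q/V + k) C; effective rate a = Q/V + k = 0.0264462 + 0.04620 = 0.0726462 h⁻¹.
C_ss = Q C_in/(Q + kV) = 0.396077 mol/L; C(t) = C_ss + (C₀ − C_ss) e^(−a t).
C(18.82) = 0.396077 + (-0.396077)·e^(−0.0726462·18.82) = 0.396077 + (-0.396077)·0.254819 = 0.295149 mol/L.

0.2951 mol/L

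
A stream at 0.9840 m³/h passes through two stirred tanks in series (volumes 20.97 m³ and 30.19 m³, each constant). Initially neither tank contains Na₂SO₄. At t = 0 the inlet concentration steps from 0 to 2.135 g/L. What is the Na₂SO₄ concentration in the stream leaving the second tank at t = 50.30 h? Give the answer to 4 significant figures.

Time constants: τᵢ = Vᵢ/Q for each well-mixed tank.
τ₁ = 20.97/0.9840 = 21.3110 h; τ₂ = 30.19/0.9840 = 30.6809 h.
Solving the cascade with C₁(0)=C₂(0)=0 gives C₂(t) = C_in[1 − (τ₁ e^(−t/τ₁) − τ₂ e^(−t/τ₂))/(τ₁ − τ₂)].
At t = 50.30: e^(−t/τ₁) = 0.0943932, e^(−t/τ₂) = 0.194085.
C₂ = 2.135·[1 − (21.3110·0.0943932 − 30.6809·0.194085)/(-9.36992)] = 2.135·0.579174 = 1.23654 g/L.

1.237 g/L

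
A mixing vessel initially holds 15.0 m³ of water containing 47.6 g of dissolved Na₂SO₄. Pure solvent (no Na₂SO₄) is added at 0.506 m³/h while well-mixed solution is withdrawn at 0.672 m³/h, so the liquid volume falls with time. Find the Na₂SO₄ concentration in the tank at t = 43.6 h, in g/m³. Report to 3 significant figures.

0.426 g/m³

Total volume: dV/dt = Q_in − Q_out = -0.16600 m³/h, so V(t) = 15.0 − 0.16600 t and V(43.6) = 7.7624 m³.
Solute balance: dm/dt = 0 − Q_out C = −Q_out m/V(t).
dm/m = −Q_out dt/(V₀ − 0.16600 t); integrating gives ln(m/m₀) = −(Q_out/(Q_in−Q_out)) ln(V/V₀).
m = m₀ (V₀/V)^(Q_out/(Q_in−Q_out)) = 47.6 × (15.0/7.7624)^(-4.0482) = 3.3070 g.
C = m/V = 3.3070/7.7624 = 0.42603 g/m³.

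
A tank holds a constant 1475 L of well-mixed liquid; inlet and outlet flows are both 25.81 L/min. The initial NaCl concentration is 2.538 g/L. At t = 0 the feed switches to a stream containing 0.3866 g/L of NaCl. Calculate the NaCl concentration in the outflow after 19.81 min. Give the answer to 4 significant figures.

Transient balance on the dissolved component: V dC/dt = Q(C_in − C).
Time constant τ = V/Q = 1475/25.81 = 57.1484 min.
C approaches C_in exponentially: C(t) = C_in + (C₀ − C_in) e^(−t/τ).
C(19.81) = 0.3866 + (2.538 − 0.3866)·e^(−19.81/57.1484) = 0.3866 + (2.15140)·0.707059 = 1.90777 g/L.

1.908 g/L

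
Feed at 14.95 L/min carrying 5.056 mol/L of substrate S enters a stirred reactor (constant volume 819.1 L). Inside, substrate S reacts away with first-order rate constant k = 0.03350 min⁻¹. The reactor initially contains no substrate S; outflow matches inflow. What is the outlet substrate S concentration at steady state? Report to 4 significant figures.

Species balance: V dC/dt = Q C_in − Q C − k V C.
Steady state (dC/dt = 0): C_ss = Q C_in/(Q + kV) = C_in/(1 + kV/Q).
C_ss = 14.95·5.056/(14.95 + 0.03350·819.1) = 75.5872/42.3899 = 1.78314 mol/L.

1.783 mol/L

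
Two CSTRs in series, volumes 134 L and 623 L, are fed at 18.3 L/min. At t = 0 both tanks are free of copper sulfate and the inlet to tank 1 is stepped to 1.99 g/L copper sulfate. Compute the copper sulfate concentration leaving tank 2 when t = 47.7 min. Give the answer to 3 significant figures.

Time constants: τᵢ = Vᵢ/Q for each well-mixed tank.
τ₁ = 134/18.3 = 7.3224 min; τ₂ = 623/18.3 = 34.044 min.
Solving the cascade with C₁(0)=C₂(0)=0 gives C₂(t) = C_in[1 − (τ₁ e^(−t/τ₁) − τ₂ e^(−t/τ₂))/(τ₁ − τ₂)].
At t = 47.7: e^(−t/τ₁) = 0.0014822, e^(−t/τ₂) = 0.24632.
C₂ = 1.99·[1 − (7.3224·0.0014822 − 34.044·0.24632)/(-26.721)] = 1.99·0.68659 = 1.3663 g/L.

1.37 g/L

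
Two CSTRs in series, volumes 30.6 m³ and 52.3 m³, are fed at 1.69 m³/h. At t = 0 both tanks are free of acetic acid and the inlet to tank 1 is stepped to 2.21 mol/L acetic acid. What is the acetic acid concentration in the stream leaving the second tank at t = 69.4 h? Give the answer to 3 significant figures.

Time constants: τᵢ = Vᵢ/Q for each well-mixed tank.
τ₁ = 30.6/1.69 = 18.107 h; τ₂ = 52.3/1.69 = 30.947 h.
Solving the cascade with C₁(0)=C₂(0)=0 gives C₂(t) = C_in[1 − (τ₁ e^(−t/τ₁) − τ₂ e^(−t/τ₂))/(τ₁ − τ₂)].
At t = 69.4: e^(−t/τ₁) = 0.021647, e^(−t/τ₂) = 0.10619.
C₂ = 2.21·[1 − (18.107·0.021647 − 30.947·0.10619)/(-12.840)] = 2.21·0.77460 = 1.7119 mol/L.

1.71 mol/L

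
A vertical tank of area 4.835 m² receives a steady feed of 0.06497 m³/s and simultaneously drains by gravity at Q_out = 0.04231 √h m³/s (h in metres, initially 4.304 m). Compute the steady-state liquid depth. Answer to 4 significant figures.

Level balance: A dh/dt = 0.06497 − 0.04231 √h. Setting dh/dt = 0:
Q_in = 0.04231 √h_ss ⇒ √h_ss = 0.06497/0.04231 = 1.53557.
h_ss = 1.53557² = 2.35798 m. (Since h₀ = 4.304 m > h_ss, the level will fall toward this value.)

2.358 m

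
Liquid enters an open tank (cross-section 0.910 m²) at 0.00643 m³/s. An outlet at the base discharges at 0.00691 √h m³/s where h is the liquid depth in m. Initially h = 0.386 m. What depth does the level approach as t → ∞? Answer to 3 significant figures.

0.866 m

Level balance: A dh/dt = 0.00643 − 0.00691 √h. Setting dh/dt = 0:
Q_in = 0.00691 √h_ss ⇒ √h_ss = 0.00643/0.00691 = 0.93054.
h_ss = 0.93054² = 0.86590 m. (Since h₀ = 0.386 m < h_ss, the level will rise toward this value.)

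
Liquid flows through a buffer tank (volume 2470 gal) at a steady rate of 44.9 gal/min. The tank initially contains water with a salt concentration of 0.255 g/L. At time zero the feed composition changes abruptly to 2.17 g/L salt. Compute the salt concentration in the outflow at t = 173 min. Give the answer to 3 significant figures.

2.09 g/L

Unsteady species balance (constant V, well mixed): V dC/dt = Q(C_in − C).
So dC/dt = (C_in − C)/τ with τ = V/Q = 2470/44.9 = 55.011 min.
Integrating: C(t) = C_in + (C₀ − C_in) e^(−t/τ).
C(173) = 2.17 + (0.255 − 2.17)·e^(−173/55.011) = 2.17 + (-1.9150)·0.043075 = 2.0875 g/L.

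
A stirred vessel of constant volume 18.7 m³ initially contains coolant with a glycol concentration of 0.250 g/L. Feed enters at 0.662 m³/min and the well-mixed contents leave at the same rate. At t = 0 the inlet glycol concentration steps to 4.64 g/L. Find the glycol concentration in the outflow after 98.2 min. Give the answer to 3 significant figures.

Species balance on the tank: V dC/dt = Q(C_in − C).
So dC/dt = (C_in − C)/τ with τ = V/Q = 18.7/0.662 = 28.248 min.
Integrating: C(t) = C_in + (C₀ − C_in) e^(−t/τ).
C(98.2) = 4.64 + (0.250 − 4.64)·e^(−98.2/28.248) = 4.64 + (-4.3900)·0.030919 = 4.5043 g/L.

4.50 g/L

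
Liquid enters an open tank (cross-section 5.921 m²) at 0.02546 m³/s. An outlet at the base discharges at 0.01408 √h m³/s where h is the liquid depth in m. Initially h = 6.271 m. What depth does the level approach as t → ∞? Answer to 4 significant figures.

A dh/dt = Q_in − 0.01408 √h. Steady state requires inflow = outflow:
Q_in = 0.01408 √h_ss ⇒ √h_ss = 0.02546/0.01408 = 1.80824.
h_ss = 1.80824² = 3.26973 m. (Since h₀ = 6.271 m > h_ss, the level will fall toward this value.)

3.270 m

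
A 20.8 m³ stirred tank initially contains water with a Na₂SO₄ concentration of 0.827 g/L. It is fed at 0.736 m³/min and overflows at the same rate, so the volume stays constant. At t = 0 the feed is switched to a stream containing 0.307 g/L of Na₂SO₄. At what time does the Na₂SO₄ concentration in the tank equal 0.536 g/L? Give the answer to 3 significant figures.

Species balance: V dC/dt = Q(C_in − C) ⇒ τ = V/Q = 28.261 min.
C(t) = C_in + (C₀ − C_in) e^(−t/τ). Set C = 0.536 and solve for t:
e^(−t/τ) = (C − C_in)/(C₀ − C_in) = (0.536 − 0.307)/(0.827 − 0.307) = 0.44038
t = −τ ln(…) = 28.261 × 0.82011 = 23.177 min.

23.2 min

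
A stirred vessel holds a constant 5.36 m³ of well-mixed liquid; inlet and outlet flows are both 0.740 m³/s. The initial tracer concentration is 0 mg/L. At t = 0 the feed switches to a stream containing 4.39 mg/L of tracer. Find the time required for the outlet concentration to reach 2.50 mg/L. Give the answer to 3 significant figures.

6.10 s

Mass balance on the solute (V constant): V dC/dt = Q(C_in − C), so τ = V/Q = 7.2432 s.
C(t) = C_in + (C₀ − C_in) e^(−t/τ). Set C = 2.50 and solve for t:
e^(−t/τ) = (C − C_in)/(C₀ − C_in) = (2.50 − 4.39)/(0 − 4.39) = 0.43052
t = −τ ln(…) = 7.2432 × 0.84275 = 6.1043 s.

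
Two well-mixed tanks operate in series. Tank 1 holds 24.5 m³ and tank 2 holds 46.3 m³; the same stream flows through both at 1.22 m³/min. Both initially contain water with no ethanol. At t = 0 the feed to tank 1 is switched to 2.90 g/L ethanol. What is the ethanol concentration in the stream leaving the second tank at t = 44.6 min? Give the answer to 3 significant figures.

Species balance on tank i: dCᵢ/dt = (Cᵢ₋₁ − Cᵢ)/τᵢ with τᵢ = Vᵢ/Q.
τ₁ = 24.5/1.22 = 20.082 min; τ₂ = 46.3/1.22 = 37.951 min.
Solving the cascade with C₁(0)=C₂(0)=0 gives C₂(t) = C_in[1 − (τ₁ e^(−t/τ₁) − τ₂ e^(−t/τ₂))/(τ₁ − τ₂)].
At t = 44.6: e^(−t/τ₁) = 0.10851, e^(−t/τ₂) = 0.30876.
C₂ = 2.90·[1 − (20.082·0.10851 − 37.951·0.30876)/(-17.869)] = 2.90·0.46620 = 1.3520 g/L.

1.35 g/L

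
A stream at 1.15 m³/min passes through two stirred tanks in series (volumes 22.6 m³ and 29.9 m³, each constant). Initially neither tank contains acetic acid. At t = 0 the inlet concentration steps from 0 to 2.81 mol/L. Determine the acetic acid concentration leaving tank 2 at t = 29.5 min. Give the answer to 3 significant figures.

1.05 mol/L

Time constants: τᵢ = Vᵢ/Q for each well-mixed tank.
τ₁ = 22.6/1.15 = 19.652 min; τ₂ = 29.9/1.15 = 26.000 min.
Solving the cascade with C₁(0)=C₂(0)=0 gives C₂(t) = C_in[1 − (τ₁ e^(−t/τ₁) − τ₂ e^(−t/τ₂))/(τ₁ − τ₂)].
At t = 29.5: e^(−t/τ₁) = 0.22288, e^(−t/τ₂) = 0.32155.
C₂ = 2.81·[1 − (19.652·0.22288 − 26.000·0.32155)/(-6.3478)] = 2.81·0.37301 = 1.0481 mol/L.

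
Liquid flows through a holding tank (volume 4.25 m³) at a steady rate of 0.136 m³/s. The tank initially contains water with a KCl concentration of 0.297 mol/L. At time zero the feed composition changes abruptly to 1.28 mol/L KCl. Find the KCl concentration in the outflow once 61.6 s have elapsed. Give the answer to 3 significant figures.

1.14 mol/L

Species balance on the tank: V dC/dt = Q(C_in − C).
Rewrite as dC/dt + C/τ = C_in/τ, τ = V/Q = 31.250 s.
Solution: C(t) = C_in + (C₀ − C_in) e^(−t/τ).
C(61.6) = 1.28 + (0.297 − 1.28)·e^(−61.6/31.250) = 1.28 + (-0.98300)·0.13929 = 1.1431 mol/L.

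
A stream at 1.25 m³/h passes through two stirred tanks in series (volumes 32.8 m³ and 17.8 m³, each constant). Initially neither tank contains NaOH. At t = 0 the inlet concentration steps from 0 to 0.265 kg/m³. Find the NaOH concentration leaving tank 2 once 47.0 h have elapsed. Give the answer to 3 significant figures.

0.180 kg/m³

Species balance on tank i: dCᵢ/dt = (Cᵢ₋₁ − Cᵢ)/τᵢ with τᵢ = Vᵢ/Q.
τ₁ = 32.8/1.25 = 26.240 h; τ₂ = 17.8/1.25 = 14.240 h.
Solving the cascade with C₁(0)=C₂(0)=0 gives C₂(t) = C_in[1 − (τ₁ e^(−t/τ₁) − τ₂ e^(−t/τ₂))/(τ₁ − τ₂)].
At t = 47.0: e^(−t/τ₁) = 0.16677, e^(−t/τ₂) = 0.036862.
C₂ = 0.265·[1 − (26.240·0.16677 − 14.240·0.036862)/(12.000)] = 0.265·0.67908 = 0.17996 kg/m³.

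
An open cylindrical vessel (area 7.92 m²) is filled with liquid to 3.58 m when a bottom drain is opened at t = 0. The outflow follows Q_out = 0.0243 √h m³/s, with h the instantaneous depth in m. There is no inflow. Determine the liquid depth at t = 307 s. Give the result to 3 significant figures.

2.02 m

Accumulation of liquid (constant cross-section A): A dh/dt = −0.0243 √h.
Separate and integrate: 2(√h − √h₀) = −(0.0243/A) t.
√h = √3.58 − 0.0243·307/(2·7.92) = 1.8921 − 0.47097 = 1.4211.
h = 1.4211² = 2.0196 m.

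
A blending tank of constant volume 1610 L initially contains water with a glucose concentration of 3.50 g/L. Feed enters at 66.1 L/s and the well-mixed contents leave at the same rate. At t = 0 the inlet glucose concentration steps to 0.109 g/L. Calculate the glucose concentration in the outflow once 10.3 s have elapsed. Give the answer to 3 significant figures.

2.33 g/L

Mass balance on the solute (V constant): V dC/dt = Q(C_in − C).
Rewrite as dC/dt + C/τ = C_in/τ, τ = V/Q = 24.357 s.
C approaches C_in exponentially: C(t) = C_in + (C₀ − C_in) e^(−t/τ).
C(10.3) = 0.109 + (3.50 − 0.109)·e^(−10.3/24.357) = 0.109 + (3.3910)·0.65516 = 2.3306 g/L.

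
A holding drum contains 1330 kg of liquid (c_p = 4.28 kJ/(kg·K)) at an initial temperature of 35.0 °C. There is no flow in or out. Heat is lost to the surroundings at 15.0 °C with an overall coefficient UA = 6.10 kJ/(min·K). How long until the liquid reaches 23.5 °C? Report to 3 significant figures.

798 min

Lumped-capacitance energy balance: M c_p dT/dt = UA(T_amb − T).
τ = M c_p/UA = 933.18 min; T_ss = T_amb = 15.000 °C.
T(t) = T_ss + (T₀ − T_ss)e^(−t/τ); set T = 23.5:
t = −τ ln[(T − T_ss)/(T₀ − T_ss)] = −933.18 · ln(0.42500) = 798.49 min.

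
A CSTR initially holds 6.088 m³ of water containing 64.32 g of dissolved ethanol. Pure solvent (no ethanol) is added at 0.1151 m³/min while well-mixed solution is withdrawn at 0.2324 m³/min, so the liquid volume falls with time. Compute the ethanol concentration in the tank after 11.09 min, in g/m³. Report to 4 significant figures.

Total volume: dV/dt = Q_in − Q_out = -0.117300 m³/min, so V(t) = 6.088 − 0.117300 t and V(11.09) = 4.78714 m³.
Species balance (pure solvent in): dm/dt = −Q_out · m/V(t).
dm/m = −Q_out dt/(V₀ − 0.117300 t); integrating gives ln(m/m₀) = −(Q_out/(Q_in−Q_out)) ln(V/V₀).
m = m₀ (V₀/V)^(Q_out/(Q_in−Q_out)) = 64.32 × (6.088/4.78714)^(-1.98124) = 39.9492 g.
C = m/V = 39.9492/4.78714 = 8.34509 g/m³.

8.345 g/m³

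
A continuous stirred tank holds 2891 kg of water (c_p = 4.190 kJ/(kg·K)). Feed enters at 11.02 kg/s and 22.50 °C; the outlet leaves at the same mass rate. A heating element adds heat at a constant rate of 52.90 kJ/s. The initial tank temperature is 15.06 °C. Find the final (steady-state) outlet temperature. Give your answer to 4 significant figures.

M c_p dT/dt = ṁ c_p (T_in − T) + Q̇.
At steady state dT/dt = 0 ⇒ T_ss = T_in + Q̇/(ṁ c_p) = 22.50 + 52.90/(11.02·4.190) = 23.6457 °C.

23.65 °C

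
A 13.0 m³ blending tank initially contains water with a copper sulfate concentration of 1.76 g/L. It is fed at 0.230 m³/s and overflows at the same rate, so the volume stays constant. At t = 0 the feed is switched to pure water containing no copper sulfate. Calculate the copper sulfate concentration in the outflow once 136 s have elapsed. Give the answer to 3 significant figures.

Unsteady species balance (constant V, well mixed): V dC/dt = Q(C_in − C).
So dC/dt = (C_in − C)/τ with τ = V/Q = 13.0/0.230 = 56.522 s.
Solution: C(t) = C_in + (C₀ − C_in) e^(−t/τ).
C(136) = 0 + (1.76 − 0)·e^(−136/56.522) = 0 + (1.7600)·0.090161 = 0.15868 g/L.

0.159 g/L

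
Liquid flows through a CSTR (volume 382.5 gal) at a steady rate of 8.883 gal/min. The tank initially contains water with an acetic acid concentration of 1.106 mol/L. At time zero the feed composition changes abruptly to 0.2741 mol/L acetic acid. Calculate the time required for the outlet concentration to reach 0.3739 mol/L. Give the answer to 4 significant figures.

Species balance: V dC/dt = Q(C_in − C) ⇒ τ = V/Q = 43.0598 min.
C(t) = C_in + (C₀ − C_in) e^(−t/τ). Set C = 0.3739 and solve for t:
e^(−t/τ) = (C − C_in)/(C₀ − C_in) = (0.3739 − 0.2741)/(1.106 − 0.2741) = 0.119966
t = −τ ln(…) = 43.0598 × 2.12054 = 91.3102 min.

91.31 min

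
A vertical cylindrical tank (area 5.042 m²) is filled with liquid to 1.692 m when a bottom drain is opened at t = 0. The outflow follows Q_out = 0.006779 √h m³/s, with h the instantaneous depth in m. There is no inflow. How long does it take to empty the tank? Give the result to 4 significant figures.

1935 s

With no inflow, A dh/dt = −0.006779 √h.
This is separable: 2 d(√h)/dt = −0.006779/A, so √h = √h₀ − (0.006779/(2A)) t.
Tank is empty when √h = 0: t_empty = 2A√h₀/0.006779.
t_empty = 2·5.042·√1.692/0.006779 = 10.0840·1.30077/0.006779 = 1934.94 s.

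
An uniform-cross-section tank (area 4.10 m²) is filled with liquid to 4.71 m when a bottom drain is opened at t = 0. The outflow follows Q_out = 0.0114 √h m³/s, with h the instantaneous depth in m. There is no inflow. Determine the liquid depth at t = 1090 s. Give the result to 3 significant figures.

0.429 m

Mass balance (ρ constant): A dh/dt = −0.0114 √h.
∫ h^(−1/2) dh = −(0.0114/A) ∫ dt, giving 2√h = 2√h₀ − (0.0114/A) t.
√h = √4.71 − 0.0114·1090/(2·4.10) = 2.1703 − 1.5154 = 0.65489.
h = 0.65489² = 0.42888 m.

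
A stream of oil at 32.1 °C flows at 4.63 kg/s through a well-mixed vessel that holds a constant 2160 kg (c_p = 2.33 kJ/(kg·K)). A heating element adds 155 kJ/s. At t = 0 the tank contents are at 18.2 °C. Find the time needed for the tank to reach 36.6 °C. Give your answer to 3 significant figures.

Unsteady energy balance on the tank contents: M c_p dT/dt = ṁ c_p (T_in − T) + 155.
τ = M/ṁ = 466.52 s; T_ss = T_in + Q̇/(ṁ c_p) = 46.468 °C.
T(t) = T_ss + (T₀ − T_ss) e^(−t/τ). Set T = 36.6:
e^(−t/τ) = (36.6 − 46.468)/(18.2 − 46.468) = 0.34909
t = −466.52 · ln(0.34909) = 490.99 s.

491 s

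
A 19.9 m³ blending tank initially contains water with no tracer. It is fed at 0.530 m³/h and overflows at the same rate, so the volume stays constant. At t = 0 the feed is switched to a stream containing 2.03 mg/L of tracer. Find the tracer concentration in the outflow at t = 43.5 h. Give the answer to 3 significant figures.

Accumulation = in − out for the solute gives V dC/dt = Q(C_in − C).
So dC/dt = (C_in − C)/τ with τ = V/Q = 19.9/0.530 = 37.547 h.
C approaches C_in exponentially: C(t) = C_in + (C₀ − C_in) e^(−t/τ).
C(43.5) = 2.03 + (0 − 2.03)·e^(−43.5/37.547) = 2.03 + (-2.0300)·0.31394 = 1.3927 mg/L.

1.39 mg/L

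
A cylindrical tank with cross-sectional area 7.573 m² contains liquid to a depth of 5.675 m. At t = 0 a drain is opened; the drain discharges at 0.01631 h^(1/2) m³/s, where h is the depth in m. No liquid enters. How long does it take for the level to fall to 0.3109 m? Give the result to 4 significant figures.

A dh/dt = −Q_out = −0.01631 √h.
∫ h^(−1/2) dh = −(0.01631/A) ∫ dt, giving 2√h = 2√h₀ − (0.01631/A) t.
t = 2A(√h₀ − √h)/0.01631 = 2·7.573·(√5.675 − √0.3109)/0.01631
  = 15.1460 × (2.38223 − 0.557584) / 0.01631 = 1694.42 s.

1694 s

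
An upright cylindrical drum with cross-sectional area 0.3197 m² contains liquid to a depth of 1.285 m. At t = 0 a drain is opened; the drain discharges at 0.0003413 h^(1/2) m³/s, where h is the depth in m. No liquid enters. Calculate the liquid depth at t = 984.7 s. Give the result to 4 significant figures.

0.3696 m

A dh/dt = −Q_out = −0.0003413 √h.
∫ h^(−1/2) dh = −(0.0003413/A) ∫ dt, giving 2√h = 2√h₀ − (0.0003413/A) t.
√h = √1.285 − 0.0003413·984.7/(2·0.3197) = 1.13358 − 0.525615 = 0.607964.
h = 0.607964² = 0.369620 m.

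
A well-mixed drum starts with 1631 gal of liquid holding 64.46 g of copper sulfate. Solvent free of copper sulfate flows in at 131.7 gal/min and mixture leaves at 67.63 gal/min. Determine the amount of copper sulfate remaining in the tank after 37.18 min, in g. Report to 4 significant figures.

Total volume: dV/dt = Q_in − Q_out = 64.0700 gal/min, so V(t) = 1631 + 64.0700 t and V(37.18) = 4013.12 gal.
Species balance (pure solvent in): dm/dt = −Q_out · m/V(t).
Separate: dm/m = −Q_out dt/V(t) ⇒ ln(m/m₀) = −(Q_out/(Q_in−Q_out)) ln(V/V₀).
m = m₀ (V₀/V)^(Q_out/(Q_in−Q_out)) = 64.46 × (1631/4013.12)^(1.05556) = 24.9192 g.

24.92 g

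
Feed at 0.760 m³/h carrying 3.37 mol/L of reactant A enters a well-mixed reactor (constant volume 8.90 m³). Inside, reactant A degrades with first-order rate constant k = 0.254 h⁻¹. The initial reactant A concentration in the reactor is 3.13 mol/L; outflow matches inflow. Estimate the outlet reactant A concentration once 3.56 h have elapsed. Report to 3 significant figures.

1.53 mol/L

Accumulation = in − out − consumed: V dC/dt = Q C_in − Q C − k V C.
This is linear with rate a = Q/V + k = 0.33939 h⁻¹.
C_ss = Q C_in/(Q + kV) = 0.84791 mol/L; C(t) = C_ss + (C₀ − C_ss) e^(−a t).
C(3.56) = 0.84791 + (2.2821)·e^(−0.33939·3.56) = 0.84791 + (2.2821)·0.29872 = 1.5296 mol/L.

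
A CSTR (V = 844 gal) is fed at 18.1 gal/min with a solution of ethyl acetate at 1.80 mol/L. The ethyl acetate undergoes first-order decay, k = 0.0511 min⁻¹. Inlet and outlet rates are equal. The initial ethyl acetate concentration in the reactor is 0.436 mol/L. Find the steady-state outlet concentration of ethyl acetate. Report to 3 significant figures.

0.532 mol/L

V dC/dt = Q(C_in − C) − k V C.
At steady state: 0 = Q C_in − (Q + kV) C_ss, so C_ss = Q C_in/(Q + kV).
C_ss = 18.1·1.80/(18.1 + 0.0511·844) = 32.580/61.228 = 0.53211 mol/L.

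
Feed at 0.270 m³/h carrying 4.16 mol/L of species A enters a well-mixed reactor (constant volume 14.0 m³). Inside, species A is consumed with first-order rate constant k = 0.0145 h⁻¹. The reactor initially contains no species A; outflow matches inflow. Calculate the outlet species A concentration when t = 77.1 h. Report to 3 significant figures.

2.20 mol/L

Species balance: V dC/dt = Q C_in − Q C − k V C.
This is linear with rate a = Q/V + k = 0.033786 h⁻¹.
C_ss = Q C_in/(Q + kV) = 2.3746 mol/L; C(t) = C_ss + (C₀ − C_ss) e^(−a t).
C(77.1) = 2.3746 + (-2.3746)·e^(−0.033786·77.1) = 2.3746 + (-2.3746)·0.073912 = 2.1991 mol/L.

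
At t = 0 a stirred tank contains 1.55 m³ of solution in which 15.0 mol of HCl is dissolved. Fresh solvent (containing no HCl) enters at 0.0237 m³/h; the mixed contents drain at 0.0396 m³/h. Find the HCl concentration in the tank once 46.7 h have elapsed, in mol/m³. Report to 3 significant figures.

3.66 mol/m³

Let m(t) be the amount of HCl. Volume: V(t) = V₀ + (Q_in − Q_out) t = 1.55 − 0.015900 t; V(46.7) = 0.80747 m³.
Solute balance: dm/dt = 0 − Q_out C = −Q_out m/V(t).
dm/m = −Q_out dt/(V₀ − 0.015900 t); integrating gives ln(m/m₀) = −(Q_out/(Q_in−Q_out)) ln(V/V₀).
m = m₀ (V₀/V)^(Q_out/(Q_in−Q_out)) = 15.0 × (1.55/0.80747)^(-2.4906) = 2.9563 mol.
C = m/V = 2.9563/0.80747 = 3.6612 mol/m³.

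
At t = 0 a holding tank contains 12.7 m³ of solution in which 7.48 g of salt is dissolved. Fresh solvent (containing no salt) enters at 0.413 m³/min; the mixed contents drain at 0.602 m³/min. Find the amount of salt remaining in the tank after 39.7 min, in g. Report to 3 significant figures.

Let m(t) be the amount of salt. Volume: V(t) = V₀ + (Q_in − Q_out) t = 12.7 − 0.18900 t; V(39.7) = 5.1967 m³.
Species balance (pure solvent in): dm/dt = −Q_out · m/V(t).
dm/m = −Q_out dt/(V₀ − 0.18900 t); integrating gives ln(m/m₀) = −(Q_out/(Q_in−Q_out)) ln(V/V₀).
m = m₀ (V₀/V)^(Q_out/(Q_in−Q_out)) = 7.48 × (12.7/5.1967)^(-3.1852) = 0.43432 g.

0.434 g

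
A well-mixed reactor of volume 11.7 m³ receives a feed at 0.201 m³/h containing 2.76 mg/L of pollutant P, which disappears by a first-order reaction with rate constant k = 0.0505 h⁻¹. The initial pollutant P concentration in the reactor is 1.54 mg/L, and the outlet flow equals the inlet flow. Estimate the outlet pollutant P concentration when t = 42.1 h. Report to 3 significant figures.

Accumulation = in − out − consumed: V dC/dt = Q C_in − Q C − k V C.
dC/dt = (Q/V) C_in − (Q/V + k) C; effective rate a = Q/V + k = 0.017179 + 0.0505 = 0.067679 h⁻¹.
C_ss = Q C_in/(Q + kV) = 0.70059 mg/L; C(t) = C_ss + (C₀ − C_ss) e^(−a t).
C(42.1) = 0.70059 + (0.83941)·e^(−0.067679·42.1) = 0.70059 + (0.83941)·0.057884 = 0.74918 mg/L.

0.749 mg/L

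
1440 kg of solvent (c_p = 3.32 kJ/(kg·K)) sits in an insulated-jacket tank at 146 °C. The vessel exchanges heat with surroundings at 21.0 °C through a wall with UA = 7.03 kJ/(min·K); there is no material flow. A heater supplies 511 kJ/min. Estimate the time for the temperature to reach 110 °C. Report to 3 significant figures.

Lumped-capacitance energy balance: M c_p dT/dt = UA(T_amb − T) + Q̇.
τ = M c_p/UA = 680.06 min; T_ss = T_amb + Q̇/UA = 21.0 + 511/7.03 = 93.688 °C.
T(t) = T_ss + (T₀ − T_ss)e^(−t/τ); set T = 110:
t = −τ ln[(T − T_ss)/(T₀ − T_ss)] = −680.06 · ln(0.31182) = 792.50 min.

793 min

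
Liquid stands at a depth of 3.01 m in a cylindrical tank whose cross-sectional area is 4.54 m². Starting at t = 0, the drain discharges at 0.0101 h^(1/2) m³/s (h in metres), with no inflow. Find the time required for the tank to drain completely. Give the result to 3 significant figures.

Unsteady balance on liquid volume: A dh/dt = −0.0101 √h.
∫ h^(−1/2) dh = −(0.0101/A) ∫ dt, giving 2√h = 2√h₀ − (0.0101/A) t.
Set h = 0: 2√h₀ = (0.0101/A) t_empty ⇒ t_empty = 2A√h₀/0.0101.
t_empty = 2·4.54·√3.01/0.0101 = 9.0800·1.7349/0.0101 = 1559.7 s.

1560 s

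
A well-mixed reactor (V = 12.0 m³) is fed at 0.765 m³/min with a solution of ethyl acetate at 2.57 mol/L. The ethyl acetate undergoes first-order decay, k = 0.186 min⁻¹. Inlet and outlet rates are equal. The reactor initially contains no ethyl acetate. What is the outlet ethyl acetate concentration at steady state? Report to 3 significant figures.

0.656 mol/L

Accumulation = in − out − consumed: V dC/dt = Q C_in − Q C − k V C.
Steady state (dC/dt = 0): C_ss = Q C_in/(Q + kV) = C_in/(1 + kV/Q).
C_ss = 0.765·2.57/(0.765 + 0.186·12.0) = 1.9660/2.9970 = 0.65601 mol/L.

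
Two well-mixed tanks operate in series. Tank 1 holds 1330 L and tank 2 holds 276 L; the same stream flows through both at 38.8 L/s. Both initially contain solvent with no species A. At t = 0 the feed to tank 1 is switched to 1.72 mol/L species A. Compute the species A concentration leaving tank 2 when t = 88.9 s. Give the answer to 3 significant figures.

1.56 mol/L

Species balance on tank i: dCᵢ/dt = (Cᵢ₋₁ − Cᵢ)/τᵢ with τᵢ = Vᵢ/Q.
τ₁ = 1330/38.8 = 34.278 s; τ₂ = 276/38.8 = 7.1134 s.
Solving the cascade with C₁(0)=C₂(0)=0 gives C₂(t) = C_in[1 − (τ₁ e^(−t/τ₁) − τ₂ e^(−t/τ₂))/(τ₁ − τ₂)].
At t = 88.9: e^(−t/τ₁) = 0.074760, e^(−t/τ₂) = 3.7358e-06.
C₂ = 1.72·[1 − (34.278·0.074760 − 7.1134·3.7358e-06)/(27.165)] = 1.72·0.90566 = 1.5577 mol/L.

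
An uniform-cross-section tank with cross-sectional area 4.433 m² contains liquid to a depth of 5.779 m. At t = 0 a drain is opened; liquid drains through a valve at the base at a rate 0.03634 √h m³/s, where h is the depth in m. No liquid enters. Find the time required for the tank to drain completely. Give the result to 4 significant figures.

586.5 s

With no inflow, A dh/dt = −0.03634 √h.
This is separable: 2 d(√h)/dt = −0.03634/A, so √h = √h₀ − (0.03634/(2A)) t.
Set h = 0: 2√h₀ = (0.03634/A) t_empty ⇒ t_empty = 2A√h₀/0.03634.
t_empty = 2·4.433·√5.779/0.03634 = 8.86600·2.40396/0.03634 = 586.502 s.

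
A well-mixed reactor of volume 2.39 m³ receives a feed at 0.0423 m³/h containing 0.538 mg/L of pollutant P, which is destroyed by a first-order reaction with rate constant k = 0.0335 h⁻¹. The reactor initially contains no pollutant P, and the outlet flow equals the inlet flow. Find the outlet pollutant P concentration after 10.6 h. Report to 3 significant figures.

0.0779 mg/L

Accumulation = in − out − consumed: V dC/dt = Q C_in − Q C − k V C.
This is linear with rate a = Q/V + k = 0.051199 h⁻¹.
C_ss = Q C_in/(Q + kV) = 0.18598 mg/L; C(t) = C_ss + (C₀ − C_ss) e^(−a t).
C(10.6) = 0.18598 + (-0.18598)·e^(−0.051199·10.6) = 0.18598 + (-0.18598)·0.58117 = 0.077893 mg/L.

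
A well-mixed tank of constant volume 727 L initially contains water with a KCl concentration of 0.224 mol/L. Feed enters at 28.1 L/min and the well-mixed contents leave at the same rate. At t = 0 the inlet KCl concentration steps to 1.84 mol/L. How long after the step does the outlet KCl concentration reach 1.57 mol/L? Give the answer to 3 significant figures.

Species balance: V dC/dt = Q(C_in − C) ⇒ τ = V/Q = 25.872 min.
C(t) = C_in + (C₀ − C_in) e^(−t/τ). Set C = 1.57 and solve for t:
e^(−t/τ) = (C − C_in)/(C₀ − C_in) = (1.57 − 1.84)/(0.224 − 1.84) = 0.16708
t = −τ ln(…) = 25.872 × 1.7893 = 46.292 min.

46.3 min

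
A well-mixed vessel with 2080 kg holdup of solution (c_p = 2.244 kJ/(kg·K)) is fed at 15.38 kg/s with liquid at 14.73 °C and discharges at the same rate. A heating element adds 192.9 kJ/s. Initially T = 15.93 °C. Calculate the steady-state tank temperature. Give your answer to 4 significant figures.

Heat balance on the well-mixed liquid: M c_p dT/dt = ṁ c_p (T_in − T) + 192.9.
At steady state dT/dt = 0 ⇒ T_ss = T_in + Q̇/(ṁ c_p) = 14.73 + 192.9/(15.38·2.244) = 20.3192 °C.

20.32 °C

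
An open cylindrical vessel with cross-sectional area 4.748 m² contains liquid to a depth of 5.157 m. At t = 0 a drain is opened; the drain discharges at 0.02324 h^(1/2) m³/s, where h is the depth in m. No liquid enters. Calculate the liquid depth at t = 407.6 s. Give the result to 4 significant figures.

1.621 m

A dh/dt = −Q_out = −0.02324 √h.
∫ h^(−1/2) dh = −(0.02324/A) ∫ dt, giving 2√h = 2√h₀ − (0.02324/A) t.
√h = √5.157 − 0.02324·407.6/(2·4.748) = 2.27090 − 0.997538 = 1.27336.
h = 1.27336² = 1.62146 m.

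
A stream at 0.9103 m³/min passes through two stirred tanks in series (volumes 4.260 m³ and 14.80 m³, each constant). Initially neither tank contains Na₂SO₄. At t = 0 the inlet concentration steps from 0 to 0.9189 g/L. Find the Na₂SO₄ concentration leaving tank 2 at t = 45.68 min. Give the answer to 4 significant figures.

Each tank obeys Vᵢ dCᵢ/dt = Q(Cᵢ₋₁ − Cᵢ), so τᵢ = Vᵢ/Q.
τ₁ = 4.260/0.9103 = 4.67978 min; τ₂ = 14.80/0.9103 = 16.2584 min.
Tank 1: C₁ = C_in(1 − e^(−t/τ₁)). Tank 2 (τ₁ ≠ τ₂): C₂ = C_in[1 − (τ₁ e^(−t/τ₁) − τ₂ e^(−t/τ₂))/(τ₁ − τ₂)].
At t = 45.68: e^(−t/τ₁) = 5.76482e-05, e^(−t/τ₂) = 0.0602274.
C₂ = 0.9189·[1 − (4.67978·5.76482e-05 − 16.2584·0.0602274)/(-11.5786)] = 0.9189·0.915454 = 0.841210 g/L.

0.8412 g/L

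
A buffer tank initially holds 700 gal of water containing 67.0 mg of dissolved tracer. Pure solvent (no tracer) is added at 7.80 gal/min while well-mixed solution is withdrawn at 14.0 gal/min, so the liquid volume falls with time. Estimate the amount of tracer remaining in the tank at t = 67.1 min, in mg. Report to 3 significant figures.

8.74 mg

Total volume: dV/dt = Q_in − Q_out = -6.2000 gal/min, so V(t) = 700 − 6.2000 t and V(67.1) = 283.98 gal.
Species balance (pure solvent in): dm/dt = −Q_out · m/V(t).
Separate: dm/m = −Q_out dt/V(t) ⇒ ln(m/m₀) = −(Q_out/(Q_in−Q_out)) ln(V/V₀).
m = m₀ (V₀/V)^(Q_out/(Q_in−Q_out)) = 67.0 × (700/283.98)^(-2.2581) = 8.7366 mg.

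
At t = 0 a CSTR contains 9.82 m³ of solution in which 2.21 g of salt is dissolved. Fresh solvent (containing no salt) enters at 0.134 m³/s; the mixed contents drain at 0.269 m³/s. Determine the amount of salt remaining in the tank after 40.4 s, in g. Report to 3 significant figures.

Total volume: dV/dt = Q_in − Q_out = -0.13500 m³/s, so V(t) = 9.82 − 0.13500 t and V(40.4) = 4.3660 m³.
No salt enters, so dm/dt = −Q_out · (m/V).
Separate: dm/m = −Q_out dt/V(t) ⇒ ln(m/m₀) = −(Q_out/(Q_in−Q_out)) ln(V/V₀).
m = m₀ (V₀/V)^(Q_out/(Q_in−Q_out)) = 2.21 × (9.82/4.3660)^(-1.9926) = 0.43949 g.

0.439 g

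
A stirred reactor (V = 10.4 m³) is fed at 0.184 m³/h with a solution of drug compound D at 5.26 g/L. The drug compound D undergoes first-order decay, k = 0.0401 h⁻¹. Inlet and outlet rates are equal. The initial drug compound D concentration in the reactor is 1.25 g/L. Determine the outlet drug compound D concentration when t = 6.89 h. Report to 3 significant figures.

Accumulation = in − out − consumed: V dC/dt = Q C_in − Q C − k V C.
dC/dt = (Q/V) C_in − (Q/V + k) C; effective rate a = Q/V + k = 0.017692 + 0.0401 = 0.057792 h⁻¹.
C_ss = Q C_in/(Q + kV) = 1.6103 g/L; C(t) = C_ss + (C₀ − C_ss) e^(−a t).
C(6.89) = 1.6103 + (-0.36028)·e^(−0.057792·6.89) = 1.6103 + (-0.36028)·0.67154 = 1.3683 g/L.

1.37 g/L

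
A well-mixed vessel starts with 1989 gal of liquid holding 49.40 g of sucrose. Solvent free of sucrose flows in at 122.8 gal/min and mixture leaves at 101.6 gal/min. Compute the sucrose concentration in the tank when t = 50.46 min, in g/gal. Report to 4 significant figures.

Total volume: dV/dt = Q_in − Q_out = 21.2000 gal/min, so V(t) = 1989 + 21.2000 t and V(50.46) = 3058.75 gal.
Solute balance: dm/dt = 0 − Q_out C = −Q_out m/V(t).
Separate: dm/m = −Q_out dt/V(t) ⇒ ln(m/m₀) = −(Q_out/(Q_in−Q_out)) ln(V/V₀).
m = m₀ (V₀/V)^(Q_out/(Q_in−Q_out)) = 49.40 × (1989/3058.75)^(4.79245) = 6.28018 g.
C = m/V = 6.28018/3058.75 = 0.00205318 g/gal.

0.002053 g/gal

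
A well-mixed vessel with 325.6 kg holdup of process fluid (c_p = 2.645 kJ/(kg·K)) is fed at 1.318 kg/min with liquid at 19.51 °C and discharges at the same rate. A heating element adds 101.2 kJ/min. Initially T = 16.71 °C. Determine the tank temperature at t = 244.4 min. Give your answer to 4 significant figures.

Heat balance on the well-mixed liquid: M c_p dT/dt = ṁ c_p (T_in − T) + 101.2.
Rearrange: dT/dt = (T_ss − T)/τ with τ = M/ṁ = 247.041 min and T_ss = T_in + Q̇/(ṁ c_p) = 48.5395 °C.
This is linear first-order; T(t) = T_ss + (T₀ − T_ss) e^(−t/τ).
T(244.4) = 48.5395 + (-31.8295)·e^(−244.4/247.041) = 48.5395 + (-31.8295)·0.371833 = 36.7042 °C.

36.70 °C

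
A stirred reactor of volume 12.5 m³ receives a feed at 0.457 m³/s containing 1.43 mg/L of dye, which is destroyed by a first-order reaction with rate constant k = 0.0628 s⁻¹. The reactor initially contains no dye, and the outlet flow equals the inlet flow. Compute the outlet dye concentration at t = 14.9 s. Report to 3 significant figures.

Species balance: V dC/dt = Q C_in − Q C − k V C.
This is linear with rate a = Q/V + k = 0.099360 s⁻¹.
C_ss = Q C_in/(Q + kV) = 0.52618 mg/L; C(t) = C_ss + (C₀ − C_ss) e^(−a t).
C(14.9) = 0.52618 + (-0.52618)·e^(−0.099360·14.9) = 0.52618 + (-0.52618)·0.22753 = 0.40645 mg/L.

0.406 mg/L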